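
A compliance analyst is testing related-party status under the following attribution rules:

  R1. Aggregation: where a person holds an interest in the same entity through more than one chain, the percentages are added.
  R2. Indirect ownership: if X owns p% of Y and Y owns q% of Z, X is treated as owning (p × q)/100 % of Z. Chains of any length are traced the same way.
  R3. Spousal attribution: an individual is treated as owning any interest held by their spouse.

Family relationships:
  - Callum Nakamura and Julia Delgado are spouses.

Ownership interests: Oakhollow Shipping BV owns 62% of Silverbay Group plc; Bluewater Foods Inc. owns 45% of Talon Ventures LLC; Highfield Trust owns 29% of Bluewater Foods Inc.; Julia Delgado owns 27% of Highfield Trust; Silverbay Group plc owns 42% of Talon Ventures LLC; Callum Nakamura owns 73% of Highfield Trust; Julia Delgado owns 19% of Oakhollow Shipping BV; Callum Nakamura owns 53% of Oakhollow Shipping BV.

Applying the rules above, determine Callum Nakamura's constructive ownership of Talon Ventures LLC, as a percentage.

By spousal attribution (R3), Callum Nakamura is treated as also owning Julia Delgado's interest in Highfield Trust, giving 73% + 27% = 100%.
By spousal attribution (R3), Callum Nakamura is treated as also owning Julia Delgado's interest in Oakhollow Shipping BV, giving 53% + 19% = 72%.
Chain via Highfield Trust → Bluewater Foods Inc. (R2): 100% × 29% × 45% = 13.05% of Talon Ventures LLC.
Chain via Oakhollow Shipping BV → Silverbay Group plc (R2): 72% × 62% × 42% = 18.7488% of Talon Ventures LLC.
Aggregating (R1): 13.05% + 18.7488% = 31.7988%.

31.7988%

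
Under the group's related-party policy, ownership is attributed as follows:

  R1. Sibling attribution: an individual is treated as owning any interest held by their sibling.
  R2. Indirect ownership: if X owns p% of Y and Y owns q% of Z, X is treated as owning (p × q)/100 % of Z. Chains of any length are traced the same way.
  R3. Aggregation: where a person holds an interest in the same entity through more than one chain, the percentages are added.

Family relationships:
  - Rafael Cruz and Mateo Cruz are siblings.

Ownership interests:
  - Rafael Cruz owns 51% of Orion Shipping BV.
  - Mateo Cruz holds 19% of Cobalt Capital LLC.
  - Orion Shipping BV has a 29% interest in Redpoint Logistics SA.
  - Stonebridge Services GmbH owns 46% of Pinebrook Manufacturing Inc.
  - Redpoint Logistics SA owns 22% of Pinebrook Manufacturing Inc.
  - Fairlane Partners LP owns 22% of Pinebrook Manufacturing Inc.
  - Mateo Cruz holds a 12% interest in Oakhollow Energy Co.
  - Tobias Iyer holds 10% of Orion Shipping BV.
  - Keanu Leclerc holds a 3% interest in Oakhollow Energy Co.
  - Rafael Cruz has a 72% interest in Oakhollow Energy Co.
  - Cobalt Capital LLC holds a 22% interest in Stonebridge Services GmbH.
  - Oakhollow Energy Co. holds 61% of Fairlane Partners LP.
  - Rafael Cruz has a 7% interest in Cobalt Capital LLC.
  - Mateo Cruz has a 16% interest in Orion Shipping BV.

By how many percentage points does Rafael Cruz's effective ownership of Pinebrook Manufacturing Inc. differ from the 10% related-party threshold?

8.1786

By sibling attribution (R1), Rafael Cruz is treated as also owning Mateo Cruz's interest in Cobalt Capital LLC, giving 7% + 19% = 26%.
By sibling attribution (R1), Rafael Cruz is treated as also owning Mateo Cruz's interest in Oakhollow Energy Co, giving 72% + 12% = 84%.
By sibling attribution (R1), Rafael Cruz is treated as also owning Mateo Cruz's interest in Orion Shipping BV, giving 51% + 16% = 67%.
Chain via Cobalt Capital LLC → Stonebridge Services GmbH (R2): 26% × 22% × 46% = 2.6312% of Pinebrook Manufacturing Inc.
Chain via Oakhollow Energy Co. → Fairlane Partners LP (R2): 84% × 61% × 22% = 11.2728% of Pinebrook Manufacturing Inc.
Chain via Orion Shipping BV → Redpoint Logistics SA (R2): 67% × 29% × 22% = 4.2746% of Pinebrook Manufacturing Inc.
Aggregating (R3): 2.6312% + 11.2728% + 4.2746% = 18.1786%.
18.1786% exceeds the 10% threshold by 8.1786 percentage points.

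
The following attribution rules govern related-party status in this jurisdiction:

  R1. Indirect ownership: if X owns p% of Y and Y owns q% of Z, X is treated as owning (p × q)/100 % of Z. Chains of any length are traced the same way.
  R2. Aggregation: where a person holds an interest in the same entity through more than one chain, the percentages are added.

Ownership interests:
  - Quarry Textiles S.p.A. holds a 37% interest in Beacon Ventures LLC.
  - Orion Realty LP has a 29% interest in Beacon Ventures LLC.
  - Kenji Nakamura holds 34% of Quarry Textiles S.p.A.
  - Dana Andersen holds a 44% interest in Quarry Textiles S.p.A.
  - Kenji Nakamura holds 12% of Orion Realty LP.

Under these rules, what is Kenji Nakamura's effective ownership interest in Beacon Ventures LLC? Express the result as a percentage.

16.06%

Chain via Quarry Textiles S.p.A. (R1): 34% × 37% = 12.58% of Beacon Ventures LLC.
Chain via Orion Realty LP (R1): 12% × 29% = 3.48% of Beacon Ventures LLC.
Aggregating (R2): 12.58% + 3.48% = 16.06%.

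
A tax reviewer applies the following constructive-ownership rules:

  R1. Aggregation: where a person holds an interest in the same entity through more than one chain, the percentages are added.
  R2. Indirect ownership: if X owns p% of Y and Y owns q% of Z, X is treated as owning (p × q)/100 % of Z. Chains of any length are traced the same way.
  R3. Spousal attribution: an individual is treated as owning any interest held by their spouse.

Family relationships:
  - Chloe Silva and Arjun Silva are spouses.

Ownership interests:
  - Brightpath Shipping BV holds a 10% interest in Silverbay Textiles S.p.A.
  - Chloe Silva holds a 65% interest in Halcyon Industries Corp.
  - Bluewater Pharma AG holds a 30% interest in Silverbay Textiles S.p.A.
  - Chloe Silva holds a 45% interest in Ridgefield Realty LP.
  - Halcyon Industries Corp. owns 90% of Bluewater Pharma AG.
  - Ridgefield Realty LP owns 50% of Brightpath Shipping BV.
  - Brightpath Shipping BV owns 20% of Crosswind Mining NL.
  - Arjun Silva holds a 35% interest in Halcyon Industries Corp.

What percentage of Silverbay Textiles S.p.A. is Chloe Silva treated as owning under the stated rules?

By spousal attribution (R3), Chloe Silva is treated as also owning Arjun Silva's interest in Halcyon Industries Corp, giving 65% + 35% = 100%.
Chain via Ridgefield Realty LP → Brightpath Shipping BV (R2): 45% × 50% × 10% = 2.25% of Silverbay Textiles S.p.A.
Chain via Halcyon Industries Corp. → Bluewater Pharma AG (R2): 100% × 90% × 30% = 27% of Silverbay Textiles S.p.A.
Aggregating (R1): 2.25% + 27% = 29.25%.

29.25%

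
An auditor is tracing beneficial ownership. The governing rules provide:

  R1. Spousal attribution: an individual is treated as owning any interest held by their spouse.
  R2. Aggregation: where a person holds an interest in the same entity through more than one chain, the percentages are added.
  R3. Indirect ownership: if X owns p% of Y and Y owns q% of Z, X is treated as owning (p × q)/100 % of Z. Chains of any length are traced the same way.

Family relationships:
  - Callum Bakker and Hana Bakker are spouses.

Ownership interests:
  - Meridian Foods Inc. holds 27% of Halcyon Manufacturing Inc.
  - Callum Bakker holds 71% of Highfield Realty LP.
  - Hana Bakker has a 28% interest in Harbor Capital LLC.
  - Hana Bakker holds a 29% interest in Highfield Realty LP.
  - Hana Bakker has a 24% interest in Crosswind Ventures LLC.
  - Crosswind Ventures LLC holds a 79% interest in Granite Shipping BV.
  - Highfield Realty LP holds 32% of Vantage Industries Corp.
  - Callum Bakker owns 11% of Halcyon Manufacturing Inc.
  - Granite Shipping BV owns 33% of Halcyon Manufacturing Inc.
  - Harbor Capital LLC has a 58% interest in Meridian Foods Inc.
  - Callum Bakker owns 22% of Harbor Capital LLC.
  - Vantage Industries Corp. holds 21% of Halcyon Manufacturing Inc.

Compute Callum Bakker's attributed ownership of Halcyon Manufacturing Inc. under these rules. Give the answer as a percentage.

By spousal attribution (R1), Callum Bakker is treated as also owning Hana Bakker's interest in Highfield Realty LP, giving 71% + 29% = 100%.
By spousal attribution (R1), Callum Bakker is treated as also owning Hana Bakker's interest in Harbor Capital LLC, giving 22% + 28% = 50%.
By spousal attribution (R1), Callum Bakker is treated as owning Hana Bakker's 24% interest in Crosswind Ventures LLC.
Chain via Highfield Realty LP → Vantage Industries Corp. (R3): 100% × 32% × 21% = 6.72% of Halcyon Manufacturing Inc.
Chain via Harbor Capital LLC → Meridian Foods Inc. (R3): 50% × 58% × 27% = 7.83% of Halcyon Manufacturing Inc.
Direct interest in Halcyon Manufacturing Inc: 11%.
Chain via Crosswind Ventures LLC → Granite Shipping BV (R3): 24% × 79% × 33% = 6.2568% of Halcyon Manufacturing Inc.
Aggregating (R2): 6.72% + 7.83% + 11% + 6.2568% = 31.8068%.

31.8068%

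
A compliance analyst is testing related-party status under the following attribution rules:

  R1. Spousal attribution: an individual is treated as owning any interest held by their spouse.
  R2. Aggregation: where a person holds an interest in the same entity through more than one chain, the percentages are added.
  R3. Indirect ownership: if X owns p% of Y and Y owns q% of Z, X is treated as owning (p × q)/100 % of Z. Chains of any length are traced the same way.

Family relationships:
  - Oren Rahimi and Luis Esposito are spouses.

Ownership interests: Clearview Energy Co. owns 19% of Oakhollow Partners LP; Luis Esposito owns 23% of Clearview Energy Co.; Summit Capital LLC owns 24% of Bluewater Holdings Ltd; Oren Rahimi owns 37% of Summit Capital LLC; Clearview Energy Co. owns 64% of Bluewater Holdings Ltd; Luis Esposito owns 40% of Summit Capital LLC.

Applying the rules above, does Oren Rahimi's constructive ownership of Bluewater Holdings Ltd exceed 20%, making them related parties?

Yes

By spousal attribution (R1), Oren Rahimi is treated as also owning Luis Esposito's interest in Summit Capital LLC, giving 37% + 40% = 77%.
By spousal attribution (R1), Oren Rahimi is treated as owning Luis Esposito's 23% interest in Clearview Energy Co.
Chain via Summit Capital LLC (R3): 77% × 24% = 18.48% of Bluewater Holdings Ltd.
Chain via Clearview Energy Co. (R3): 23% × 64% = 14.72% of Bluewater Holdings Ltd.
Aggregating (R2): 18.48% + 14.72% = 33.2%.
33.2% exceeds the 20% threshold, so Oren is a related party to Bluewater Holdings Ltd.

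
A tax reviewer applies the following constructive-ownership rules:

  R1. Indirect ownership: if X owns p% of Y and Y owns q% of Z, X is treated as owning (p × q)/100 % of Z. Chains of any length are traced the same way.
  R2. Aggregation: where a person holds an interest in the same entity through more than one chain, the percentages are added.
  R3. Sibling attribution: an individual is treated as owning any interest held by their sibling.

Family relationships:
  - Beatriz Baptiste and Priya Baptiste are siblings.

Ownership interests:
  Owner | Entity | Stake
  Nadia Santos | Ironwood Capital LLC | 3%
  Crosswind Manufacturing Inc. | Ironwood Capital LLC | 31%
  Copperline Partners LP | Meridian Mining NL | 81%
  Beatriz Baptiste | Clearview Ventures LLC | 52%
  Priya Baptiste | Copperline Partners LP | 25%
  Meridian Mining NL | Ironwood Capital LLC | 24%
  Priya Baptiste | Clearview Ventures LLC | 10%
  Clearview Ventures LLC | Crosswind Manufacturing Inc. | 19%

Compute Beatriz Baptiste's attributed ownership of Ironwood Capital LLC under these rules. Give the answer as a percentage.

By sibling attribution (R3), Beatriz Baptiste is treated as also owning Priya Baptiste's interest in Clearview Ventures LLC, giving 52% + 10% = 62%.
By sibling attribution (R3), Beatriz Baptiste is treated as owning Priya Baptiste's 25% interest in Copperline Partners LP.
Chain via Clearview Ventures LLC → Crosswind Manufacturing Inc. (R1): 62% × 19% × 31% = 3.6518% of Ironwood Capital LLC.
Chain via Copperline Partners LP → Meridian Mining NL (R1): 25% × 81% × 24% = 4.86% of Ironwood Capital LLC.
Aggregating (R2): 3.6518% + 4.86% = 8.5118%.

8.5118%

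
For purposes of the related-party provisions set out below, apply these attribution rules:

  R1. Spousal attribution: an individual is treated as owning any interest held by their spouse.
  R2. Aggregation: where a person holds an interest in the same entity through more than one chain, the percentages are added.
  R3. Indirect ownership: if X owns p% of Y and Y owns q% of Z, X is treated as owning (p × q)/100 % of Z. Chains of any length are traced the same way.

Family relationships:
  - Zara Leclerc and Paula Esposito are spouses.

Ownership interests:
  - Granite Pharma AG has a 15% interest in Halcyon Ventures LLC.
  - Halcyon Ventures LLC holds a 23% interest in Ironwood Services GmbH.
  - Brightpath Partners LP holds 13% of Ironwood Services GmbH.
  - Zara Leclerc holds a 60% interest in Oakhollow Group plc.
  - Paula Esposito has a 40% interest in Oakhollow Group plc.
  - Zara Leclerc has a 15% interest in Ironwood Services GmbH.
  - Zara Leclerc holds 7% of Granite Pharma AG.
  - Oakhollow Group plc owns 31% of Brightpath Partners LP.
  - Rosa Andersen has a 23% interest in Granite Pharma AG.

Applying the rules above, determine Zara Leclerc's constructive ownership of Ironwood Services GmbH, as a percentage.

By spousal attribution (R1), Zara Leclerc is treated as also owning Paula Esposito's interest in Oakhollow Group plc, giving 60% + 40% = 100%.
Chain via Granite Pharma AG → Halcyon Ventures LLC (R3): 7% × 15% × 23% = 0.2415% of Ironwood Services GmbH.
Chain via Oakhollow Group plc → Brightpath Partners LP (R3): 100% × 31% × 13% = 4.03% of Ironwood Services GmbH.
Direct interest in Ironwood Services GmbH: 15%.
Aggregating (R2): 0.2415% + 4.03% + 15% = 19.2715%.

19.2715%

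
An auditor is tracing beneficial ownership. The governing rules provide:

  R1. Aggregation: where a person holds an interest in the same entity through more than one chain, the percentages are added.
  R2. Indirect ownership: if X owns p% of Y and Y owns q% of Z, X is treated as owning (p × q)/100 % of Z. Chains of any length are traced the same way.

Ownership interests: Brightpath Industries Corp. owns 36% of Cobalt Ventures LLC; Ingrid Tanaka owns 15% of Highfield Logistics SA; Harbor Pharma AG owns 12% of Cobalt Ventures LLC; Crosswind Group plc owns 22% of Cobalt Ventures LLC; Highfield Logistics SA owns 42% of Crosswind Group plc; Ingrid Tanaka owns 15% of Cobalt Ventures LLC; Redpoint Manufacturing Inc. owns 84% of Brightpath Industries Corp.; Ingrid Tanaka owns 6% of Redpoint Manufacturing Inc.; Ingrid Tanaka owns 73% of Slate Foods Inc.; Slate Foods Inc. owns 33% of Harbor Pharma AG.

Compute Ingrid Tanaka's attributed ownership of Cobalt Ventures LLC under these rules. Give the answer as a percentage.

Chain via Highfield Logistics SA → Crosswind Group plc (R2): 15% × 42% × 22% = 1.386% of Cobalt Ventures LLC.
Chain via Redpoint Manufacturing Inc. → Brightpath Industries Corp. (R2): 6% × 84% × 36% = 1.8144% of Cobalt Ventures LLC.
Chain via Slate Foods Inc. → Harbor Pharma AG (R2): 73% × 33% × 12% = 2.8908% of Cobalt Ventures LLC.
Direct interest in Cobalt Ventures LLC: 15%.
Aggregating (R1): 1.386% + 1.8144% + 2.8908% + 15% = 21.0912%.

21.0912%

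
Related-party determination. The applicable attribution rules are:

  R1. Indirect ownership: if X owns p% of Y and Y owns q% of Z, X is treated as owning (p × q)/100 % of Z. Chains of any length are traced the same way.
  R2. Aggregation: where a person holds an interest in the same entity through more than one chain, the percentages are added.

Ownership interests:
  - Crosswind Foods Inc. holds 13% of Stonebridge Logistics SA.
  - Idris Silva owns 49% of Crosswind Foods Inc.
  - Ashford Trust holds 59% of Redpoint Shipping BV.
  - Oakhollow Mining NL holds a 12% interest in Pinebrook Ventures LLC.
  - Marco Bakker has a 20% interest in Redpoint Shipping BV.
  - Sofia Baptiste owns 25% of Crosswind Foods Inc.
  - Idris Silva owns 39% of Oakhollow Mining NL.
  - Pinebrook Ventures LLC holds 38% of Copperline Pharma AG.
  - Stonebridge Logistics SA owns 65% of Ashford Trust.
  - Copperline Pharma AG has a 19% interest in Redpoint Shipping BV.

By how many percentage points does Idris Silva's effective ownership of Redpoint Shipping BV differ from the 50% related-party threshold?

47.219209

Chain via Crosswind Foods Inc. → Stonebridge Logistics SA → Ashford Trust (R1): 49% × 13% × 65% × 59% = 2.442895% of Redpoint Shipping BV.
Chain via Oakhollow Mining NL → Pinebrook Ventures LLC → Copperline Pharma AG (R1): 39% × 12% × 38% × 19% = 0.337896% of Redpoint Shipping BV.
Aggregating (R2): 2.442895% + 0.337896% = 2.780791%.
2.780791% falls short of the 50% threshold by 47.219209 percentage points.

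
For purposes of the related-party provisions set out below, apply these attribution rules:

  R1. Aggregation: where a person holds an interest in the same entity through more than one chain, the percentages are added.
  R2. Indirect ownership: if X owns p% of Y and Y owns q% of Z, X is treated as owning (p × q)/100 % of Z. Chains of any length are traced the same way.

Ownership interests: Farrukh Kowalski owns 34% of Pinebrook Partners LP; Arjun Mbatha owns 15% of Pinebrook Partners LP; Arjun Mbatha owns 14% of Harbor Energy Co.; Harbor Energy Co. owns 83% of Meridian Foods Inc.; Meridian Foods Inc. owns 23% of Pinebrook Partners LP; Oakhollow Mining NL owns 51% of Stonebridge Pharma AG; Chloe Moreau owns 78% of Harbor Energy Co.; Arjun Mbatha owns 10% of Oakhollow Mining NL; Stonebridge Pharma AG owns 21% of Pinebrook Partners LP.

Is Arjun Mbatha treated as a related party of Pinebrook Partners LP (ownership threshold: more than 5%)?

Yes

Chain via Harbor Energy Co. → Meridian Foods Inc. (R2): 14% × 83% × 23% = 2.6726% of Pinebrook Partners LP.
Chain via Oakhollow Mining NL → Stonebridge Pharma AG (R2): 10% × 51% × 21% = 1.071% of Pinebrook Partners LP.
Direct interest in Pinebrook Partners LP: 15%.
Aggregating (R1): 2.6726% + 1.071% + 15% = 18.7436%.
18.7436% exceeds the 5% threshold, so Arjun is a related party to Pinebrook Partners LP.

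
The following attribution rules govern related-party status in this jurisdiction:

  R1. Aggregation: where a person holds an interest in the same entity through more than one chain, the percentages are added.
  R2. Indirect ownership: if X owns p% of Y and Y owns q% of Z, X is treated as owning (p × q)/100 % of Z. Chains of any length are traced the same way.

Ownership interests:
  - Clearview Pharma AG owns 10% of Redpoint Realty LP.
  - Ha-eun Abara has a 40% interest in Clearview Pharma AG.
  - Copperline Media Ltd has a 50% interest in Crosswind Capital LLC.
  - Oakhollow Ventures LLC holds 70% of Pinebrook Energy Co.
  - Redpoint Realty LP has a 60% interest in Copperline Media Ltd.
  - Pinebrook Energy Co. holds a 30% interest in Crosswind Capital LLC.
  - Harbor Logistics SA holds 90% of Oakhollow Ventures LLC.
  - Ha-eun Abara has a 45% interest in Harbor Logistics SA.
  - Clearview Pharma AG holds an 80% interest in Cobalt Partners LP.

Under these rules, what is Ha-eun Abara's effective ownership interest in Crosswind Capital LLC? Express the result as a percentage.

Chain via Harbor Logistics SA → Oakhollow Ventures LLC → Pinebrook Energy Co. (R2): 45% × 90% × 70% × 30% = 8.505% of Crosswind Capital LLC.
Chain via Clearview Pharma AG → Redpoint Realty LP → Copperline Media Ltd (R2): 40% × 10% × 60% × 50% = 1.2% of Crosswind Capital LLC.
Aggregating (R1): 8.505% + 1.2% = 9.705%.

9.705%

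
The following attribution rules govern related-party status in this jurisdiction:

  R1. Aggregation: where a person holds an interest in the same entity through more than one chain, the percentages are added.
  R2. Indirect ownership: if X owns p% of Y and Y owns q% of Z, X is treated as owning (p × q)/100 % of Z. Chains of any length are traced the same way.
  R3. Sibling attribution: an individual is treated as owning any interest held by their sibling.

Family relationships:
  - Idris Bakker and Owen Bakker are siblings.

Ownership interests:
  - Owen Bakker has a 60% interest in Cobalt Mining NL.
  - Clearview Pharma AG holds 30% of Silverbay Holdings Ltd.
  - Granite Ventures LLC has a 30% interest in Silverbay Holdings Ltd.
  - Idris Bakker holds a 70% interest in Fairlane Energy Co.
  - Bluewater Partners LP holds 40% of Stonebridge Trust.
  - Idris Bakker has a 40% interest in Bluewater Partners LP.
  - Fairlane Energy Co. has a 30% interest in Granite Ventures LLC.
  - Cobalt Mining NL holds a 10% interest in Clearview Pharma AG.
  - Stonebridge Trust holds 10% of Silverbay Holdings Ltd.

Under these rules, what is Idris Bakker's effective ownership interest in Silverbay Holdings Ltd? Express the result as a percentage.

9.7%

By sibling attribution (R3), Idris Bakker is treated as owning Owen Bakker's 60% interest in Cobalt Mining NL.
Chain via Bluewater Partners LP → Stonebridge Trust (R2): 40% × 40% × 10% = 1.6% of Silverbay Holdings Ltd.
Chain via Fairlane Energy Co. → Granite Ventures LLC (R2): 70% × 30% × 30% = 6.3% of Silverbay Holdings Ltd.
Chain via Cobalt Mining NL → Clearview Pharma AG (R2): 60% × 10% × 30% = 1.8% of Silverbay Holdings Ltd.
Aggregating (R1): 1.6% + 6.3% + 1.8% = 9.7%.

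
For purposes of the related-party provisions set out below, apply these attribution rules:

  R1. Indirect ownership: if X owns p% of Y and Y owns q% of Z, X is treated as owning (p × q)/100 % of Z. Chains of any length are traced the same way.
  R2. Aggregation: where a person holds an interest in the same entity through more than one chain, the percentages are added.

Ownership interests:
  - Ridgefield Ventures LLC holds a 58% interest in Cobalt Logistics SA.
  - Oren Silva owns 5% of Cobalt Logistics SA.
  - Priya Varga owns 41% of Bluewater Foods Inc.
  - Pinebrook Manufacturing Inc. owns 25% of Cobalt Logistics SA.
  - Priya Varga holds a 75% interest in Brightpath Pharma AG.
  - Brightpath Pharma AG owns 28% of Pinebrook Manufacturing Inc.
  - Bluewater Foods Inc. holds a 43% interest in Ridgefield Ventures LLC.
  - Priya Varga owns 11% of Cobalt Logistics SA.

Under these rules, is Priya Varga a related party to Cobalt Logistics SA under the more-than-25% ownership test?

Chain via Brightpath Pharma AG → Pinebrook Manufacturing Inc. (R1): 75% × 28% × 25% = 5.25% of Cobalt Logistics SA.
Chain via Bluewater Foods Inc. → Ridgefield Ventures LLC (R1): 41% × 43% × 58% = 10.2254% of Cobalt Logistics SA.
Direct interest in Cobalt Logistics SA: 11%.
Aggregating (R2): 5.25% + 10.2254% + 11% = 26.4754%.
26.4754% exceeds the 25% threshold, so Priya is a related party to Cobalt Logistics SA.

Yes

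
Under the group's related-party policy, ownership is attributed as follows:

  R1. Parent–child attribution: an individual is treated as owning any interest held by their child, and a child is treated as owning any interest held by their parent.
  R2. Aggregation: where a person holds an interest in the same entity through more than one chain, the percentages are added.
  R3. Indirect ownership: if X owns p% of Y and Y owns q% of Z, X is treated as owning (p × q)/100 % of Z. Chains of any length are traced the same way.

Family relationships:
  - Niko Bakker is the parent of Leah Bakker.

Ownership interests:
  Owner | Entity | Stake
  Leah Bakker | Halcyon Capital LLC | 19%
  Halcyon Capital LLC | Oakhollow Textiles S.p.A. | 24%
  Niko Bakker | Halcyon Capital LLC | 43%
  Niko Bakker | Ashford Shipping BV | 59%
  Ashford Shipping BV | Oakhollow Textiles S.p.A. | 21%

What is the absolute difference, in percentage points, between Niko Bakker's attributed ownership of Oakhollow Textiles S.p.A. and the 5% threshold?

By parent–child attribution (R1), Niko Bakker is treated as also owning Leah Bakker's interest in Halcyon Capital LLC, giving 43% + 19% = 62%.
Chain via Ashford Shipping BV (R3): 59% × 21% = 12.39% of Oakhollow Textiles S.p.A.
Chain via Halcyon Capital LLC (R3): 62% × 24% = 14.88% of Oakhollow Textiles S.p.A.
Aggregating (R2): 12.39% + 14.88% = 27.27%.
27.27% exceeds the 5% threshold by 22.27 percentage points.

22.27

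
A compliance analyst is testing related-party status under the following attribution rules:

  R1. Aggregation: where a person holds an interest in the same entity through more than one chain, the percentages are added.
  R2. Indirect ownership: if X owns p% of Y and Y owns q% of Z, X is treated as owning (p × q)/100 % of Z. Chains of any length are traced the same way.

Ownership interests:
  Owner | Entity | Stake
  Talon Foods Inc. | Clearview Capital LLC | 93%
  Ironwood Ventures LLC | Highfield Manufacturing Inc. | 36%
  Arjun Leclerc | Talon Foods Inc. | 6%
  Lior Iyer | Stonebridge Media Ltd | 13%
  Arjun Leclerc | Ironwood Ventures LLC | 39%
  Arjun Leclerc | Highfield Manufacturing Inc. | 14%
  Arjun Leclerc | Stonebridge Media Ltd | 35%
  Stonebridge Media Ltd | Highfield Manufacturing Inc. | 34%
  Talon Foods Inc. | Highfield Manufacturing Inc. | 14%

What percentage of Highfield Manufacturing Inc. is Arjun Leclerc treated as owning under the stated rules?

40.78%

Chain via Ironwood Ventures LLC (R2): 39% × 36% = 14.04% of Highfield Manufacturing Inc.
Chain via Talon Foods Inc. (R2): 6% × 14% = 0.84% of Highfield Manufacturing Inc.
Chain via Stonebridge Media Ltd (R2): 35% × 34% = 11.9% of Highfield Manufacturing Inc.
Direct interest in Highfield Manufacturing Inc: 14%.
Aggregating (R1): 14.04% + 0.84% + 11.9% + 14% = 40.78%.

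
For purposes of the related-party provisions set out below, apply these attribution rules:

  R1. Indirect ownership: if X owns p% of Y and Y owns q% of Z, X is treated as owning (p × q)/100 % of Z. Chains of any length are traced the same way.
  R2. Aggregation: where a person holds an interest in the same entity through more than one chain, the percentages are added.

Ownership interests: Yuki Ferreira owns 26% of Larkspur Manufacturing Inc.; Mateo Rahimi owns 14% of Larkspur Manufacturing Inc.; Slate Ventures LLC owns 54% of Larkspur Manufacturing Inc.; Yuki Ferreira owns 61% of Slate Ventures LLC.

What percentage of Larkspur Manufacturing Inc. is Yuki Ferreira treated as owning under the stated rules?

58.94%

Chain via Slate Ventures LLC (R1): 61% × 54% = 32.94% of Larkspur Manufacturing Inc.
Direct interest in Larkspur Manufacturing Inc: 26%.
Aggregating (R2): 32.94% + 26% = 58.94%.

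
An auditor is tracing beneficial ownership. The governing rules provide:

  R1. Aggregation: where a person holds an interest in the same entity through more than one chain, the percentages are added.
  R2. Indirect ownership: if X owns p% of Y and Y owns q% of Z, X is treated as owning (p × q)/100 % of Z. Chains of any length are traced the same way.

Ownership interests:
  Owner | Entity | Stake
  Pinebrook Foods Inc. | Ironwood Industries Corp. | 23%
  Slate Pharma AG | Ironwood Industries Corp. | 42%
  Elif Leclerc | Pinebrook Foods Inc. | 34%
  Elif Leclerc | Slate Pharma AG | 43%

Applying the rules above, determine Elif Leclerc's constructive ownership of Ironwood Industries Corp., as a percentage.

25.88%

Chain via Pinebrook Foods Inc. (R2): 34% × 23% = 7.82% of Ironwood Industries Corp.
Chain via Slate Pharma AG (R2): 43% × 42% = 18.06% of Ironwood Industries Corp.
Aggregating (R1): 7.82% + 18.06% = 25.88%.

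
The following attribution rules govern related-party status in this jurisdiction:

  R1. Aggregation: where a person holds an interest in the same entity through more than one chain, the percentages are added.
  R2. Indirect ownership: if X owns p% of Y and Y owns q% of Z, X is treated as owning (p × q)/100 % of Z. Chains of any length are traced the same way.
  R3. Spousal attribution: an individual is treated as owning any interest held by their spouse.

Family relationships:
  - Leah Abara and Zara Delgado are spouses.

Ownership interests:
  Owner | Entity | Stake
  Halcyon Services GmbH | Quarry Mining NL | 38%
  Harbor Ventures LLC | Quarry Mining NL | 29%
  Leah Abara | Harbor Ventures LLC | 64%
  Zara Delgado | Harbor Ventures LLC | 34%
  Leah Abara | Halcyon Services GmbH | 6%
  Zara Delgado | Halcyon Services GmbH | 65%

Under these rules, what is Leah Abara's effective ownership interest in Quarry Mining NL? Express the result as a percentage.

By spousal attribution (R3), Leah Abara is treated as also owning Zara Delgado's interest in Harbor Ventures LLC, giving 64% + 34% = 98%.
By spousal attribution (R3), Leah Abara is treated as also owning Zara Delgado's interest in Halcyon Services GmbH, giving 6% + 65% = 71%.
Chain via Harbor Ventures LLC (R2): 98% × 29% = 28.42% of Quarry Mining NL.
Chain via Halcyon Services GmbH (R2): 71% × 38% = 26.98% of Quarry Mining NL.
Aggregating (R1): 28.42% + 26.98% = 55.4%.

55.4%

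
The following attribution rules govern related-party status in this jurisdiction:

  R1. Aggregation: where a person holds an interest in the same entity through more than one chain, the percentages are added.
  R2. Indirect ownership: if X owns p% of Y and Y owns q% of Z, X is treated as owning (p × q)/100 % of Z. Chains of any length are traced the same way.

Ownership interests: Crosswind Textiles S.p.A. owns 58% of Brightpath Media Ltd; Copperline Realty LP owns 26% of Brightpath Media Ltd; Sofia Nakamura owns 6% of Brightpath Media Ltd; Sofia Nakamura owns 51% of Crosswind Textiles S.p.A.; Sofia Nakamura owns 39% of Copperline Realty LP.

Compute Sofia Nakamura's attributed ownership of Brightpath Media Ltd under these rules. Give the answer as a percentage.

Chain via Crosswind Textiles S.p.A. (R2): 51% × 58% = 29.58% of Brightpath Media Ltd.
Chain via Copperline Realty LP (R2): 39% × 26% = 10.14% of Brightpath Media Ltd.
Direct interest in Brightpath Media Ltd: 6%.
Aggregating (R1): 29.58% + 10.14% + 6% = 45.72%.

45.72%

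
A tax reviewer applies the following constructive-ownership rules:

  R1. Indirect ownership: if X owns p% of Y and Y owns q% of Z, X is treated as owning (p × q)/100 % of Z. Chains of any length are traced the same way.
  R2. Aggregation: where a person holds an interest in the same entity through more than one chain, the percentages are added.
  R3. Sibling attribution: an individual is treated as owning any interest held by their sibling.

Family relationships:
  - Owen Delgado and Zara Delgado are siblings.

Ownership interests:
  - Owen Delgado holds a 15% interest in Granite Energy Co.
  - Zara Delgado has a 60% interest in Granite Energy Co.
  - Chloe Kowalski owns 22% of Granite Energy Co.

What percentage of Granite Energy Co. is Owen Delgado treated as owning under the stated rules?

By sibling attribution (R3), Owen Delgado is treated as also owning Zara Delgado's interest in Granite Energy Co, giving 15% + 60% = 75%.
Direct interest in Granite Energy Co: 75%.

75%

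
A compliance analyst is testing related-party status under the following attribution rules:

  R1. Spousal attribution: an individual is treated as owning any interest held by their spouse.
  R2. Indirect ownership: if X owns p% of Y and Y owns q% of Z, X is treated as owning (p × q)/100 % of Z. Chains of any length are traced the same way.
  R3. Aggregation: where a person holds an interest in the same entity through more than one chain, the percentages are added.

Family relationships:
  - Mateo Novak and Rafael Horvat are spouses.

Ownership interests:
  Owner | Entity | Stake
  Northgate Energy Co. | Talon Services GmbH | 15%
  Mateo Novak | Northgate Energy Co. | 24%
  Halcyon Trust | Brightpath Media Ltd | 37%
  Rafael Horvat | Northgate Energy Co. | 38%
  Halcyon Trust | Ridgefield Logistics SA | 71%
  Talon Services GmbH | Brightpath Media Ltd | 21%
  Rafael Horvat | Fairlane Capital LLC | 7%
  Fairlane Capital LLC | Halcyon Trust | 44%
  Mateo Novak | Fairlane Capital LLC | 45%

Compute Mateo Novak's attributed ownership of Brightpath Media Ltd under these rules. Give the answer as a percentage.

10.4186%

By spousal attribution (R1), Mateo Novak is treated as also owning Rafael Horvat's interest in Northgate Energy Co, giving 24% + 38% = 62%.
By spousal attribution (R1), Mateo Novak is treated as also owning Rafael Horvat's interest in Fairlane Capital LLC, giving 45% + 7% = 52%.
Chain via Northgate Energy Co. → Talon Services GmbH (R2): 62% × 15% × 21% = 1.953% of Brightpath Media Ltd.
Chain via Fairlane Capital LLC → Halcyon Trust (R2): 52% × 44% × 37% = 8.4656% of Brightpath Media Ltd.
Aggregating (R3): 1.953% + 8.4656% = 10.4186%.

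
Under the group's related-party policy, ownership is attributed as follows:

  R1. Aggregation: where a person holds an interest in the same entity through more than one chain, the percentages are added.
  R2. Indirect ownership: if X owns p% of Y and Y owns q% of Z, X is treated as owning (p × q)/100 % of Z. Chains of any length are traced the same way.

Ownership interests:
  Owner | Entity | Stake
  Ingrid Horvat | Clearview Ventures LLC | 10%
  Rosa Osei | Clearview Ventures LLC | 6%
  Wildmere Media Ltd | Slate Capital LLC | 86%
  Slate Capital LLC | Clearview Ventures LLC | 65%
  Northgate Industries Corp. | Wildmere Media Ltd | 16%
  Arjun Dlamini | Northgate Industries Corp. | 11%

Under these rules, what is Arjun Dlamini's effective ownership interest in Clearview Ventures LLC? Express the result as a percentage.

0.98384%

Chain via Northgate Industries Corp. → Wildmere Media Ltd → Slate Capital LLC (R2): 11% × 16% × 86% × 65% = 0.98384% of Clearview Ventures LLC.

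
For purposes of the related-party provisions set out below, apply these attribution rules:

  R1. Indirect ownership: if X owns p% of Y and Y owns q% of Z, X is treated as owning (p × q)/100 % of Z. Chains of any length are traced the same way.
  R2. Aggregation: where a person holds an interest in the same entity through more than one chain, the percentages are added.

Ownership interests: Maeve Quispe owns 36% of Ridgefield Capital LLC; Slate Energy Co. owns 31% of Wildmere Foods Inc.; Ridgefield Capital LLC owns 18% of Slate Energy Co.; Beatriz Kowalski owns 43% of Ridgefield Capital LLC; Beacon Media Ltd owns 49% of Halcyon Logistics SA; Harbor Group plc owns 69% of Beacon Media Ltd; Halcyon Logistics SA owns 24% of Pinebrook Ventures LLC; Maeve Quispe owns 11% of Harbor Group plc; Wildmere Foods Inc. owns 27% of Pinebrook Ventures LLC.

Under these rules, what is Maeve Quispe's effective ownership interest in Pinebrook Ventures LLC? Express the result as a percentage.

1.43496%

Chain via Harbor Group plc → Beacon Media Ltd → Halcyon Logistics SA (R1): 11% × 69% × 49% × 24% = 0.892584% of Pinebrook Ventures LLC.
Chain via Ridgefield Capital LLC → Slate Energy Co. → Wildmere Foods Inc. (R1): 36% × 18% × 31% × 27% = 0.542376% of Pinebrook Ventures LLC.
Aggregating (R2): 0.892584% + 0.542376% = 1.43496%.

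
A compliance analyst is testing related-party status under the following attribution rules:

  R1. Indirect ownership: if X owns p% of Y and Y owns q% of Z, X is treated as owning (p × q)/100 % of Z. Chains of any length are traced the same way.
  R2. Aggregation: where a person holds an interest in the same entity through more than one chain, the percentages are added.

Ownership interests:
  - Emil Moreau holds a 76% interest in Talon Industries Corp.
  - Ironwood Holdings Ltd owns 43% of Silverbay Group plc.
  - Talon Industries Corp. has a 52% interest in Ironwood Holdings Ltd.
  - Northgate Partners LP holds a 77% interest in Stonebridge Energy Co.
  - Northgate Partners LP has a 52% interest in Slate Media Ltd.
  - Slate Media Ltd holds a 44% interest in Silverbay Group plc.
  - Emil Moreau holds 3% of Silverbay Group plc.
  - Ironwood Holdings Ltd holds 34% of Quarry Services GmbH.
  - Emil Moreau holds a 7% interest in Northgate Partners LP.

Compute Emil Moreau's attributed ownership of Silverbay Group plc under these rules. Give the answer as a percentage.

Chain via Talon Industries Corp. → Ironwood Holdings Ltd (R1): 76% × 52% × 43% = 16.9936% of Silverbay Group plc.
Chain via Northgate Partners LP → Slate Media Ltd (R1): 7% × 52% × 44% = 1.6016% of Silverbay Group plc.
Direct interest in Silverbay Group plc: 3%.
Aggregating (R2): 16.9936% + 1.6016% + 3% = 21.5952%.

21.5952%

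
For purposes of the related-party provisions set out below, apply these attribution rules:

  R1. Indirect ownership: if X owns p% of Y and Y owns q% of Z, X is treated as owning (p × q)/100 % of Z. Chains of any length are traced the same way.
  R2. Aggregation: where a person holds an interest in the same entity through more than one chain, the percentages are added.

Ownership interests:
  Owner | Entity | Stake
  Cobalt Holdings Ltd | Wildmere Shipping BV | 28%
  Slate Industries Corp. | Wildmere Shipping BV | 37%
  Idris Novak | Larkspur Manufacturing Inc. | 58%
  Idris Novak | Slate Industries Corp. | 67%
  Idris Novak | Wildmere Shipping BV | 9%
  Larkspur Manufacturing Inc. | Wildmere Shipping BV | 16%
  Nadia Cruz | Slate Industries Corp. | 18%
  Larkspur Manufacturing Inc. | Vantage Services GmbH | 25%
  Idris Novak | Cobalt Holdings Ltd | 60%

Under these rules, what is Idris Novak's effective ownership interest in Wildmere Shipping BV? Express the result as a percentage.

Chain via Larkspur Manufacturing Inc. (R1): 58% × 16% = 9.28% of Wildmere Shipping BV.
Chain via Cobalt Holdings Ltd (R1): 60% × 28% = 16.8% of Wildmere Shipping BV.
Chain via Slate Industries Corp. (R1): 67% × 37% = 24.79% of Wildmere Shipping BV.
Direct interest in Wildmere Shipping BV: 9%.
Aggregating (R2): 9.28% + 16.8% + 24.79% + 9% = 59.87%.

59.87%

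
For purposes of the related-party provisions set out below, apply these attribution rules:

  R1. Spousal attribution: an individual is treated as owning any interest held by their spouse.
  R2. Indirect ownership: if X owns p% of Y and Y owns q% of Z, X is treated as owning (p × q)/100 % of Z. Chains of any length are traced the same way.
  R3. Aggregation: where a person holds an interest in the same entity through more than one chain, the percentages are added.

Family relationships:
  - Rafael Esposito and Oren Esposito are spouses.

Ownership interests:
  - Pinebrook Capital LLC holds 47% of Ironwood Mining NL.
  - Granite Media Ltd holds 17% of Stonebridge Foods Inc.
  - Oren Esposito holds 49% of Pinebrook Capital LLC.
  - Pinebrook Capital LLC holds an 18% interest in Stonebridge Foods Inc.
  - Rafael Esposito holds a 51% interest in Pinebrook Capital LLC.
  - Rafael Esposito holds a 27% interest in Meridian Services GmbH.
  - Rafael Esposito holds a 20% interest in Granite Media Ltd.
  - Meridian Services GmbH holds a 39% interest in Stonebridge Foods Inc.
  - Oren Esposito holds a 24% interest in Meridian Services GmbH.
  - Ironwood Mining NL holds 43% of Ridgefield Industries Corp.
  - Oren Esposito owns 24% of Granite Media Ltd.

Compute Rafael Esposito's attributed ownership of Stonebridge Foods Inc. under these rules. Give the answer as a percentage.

By spousal attribution (R1), Rafael Esposito is treated as also owning Oren Esposito's interest in Granite Media Ltd, giving 20% + 24% = 44%.
By spousal attribution (R1), Rafael Esposito is treated as also owning Oren Esposito's interest in Pinebrook Capital LLC, giving 51% + 49% = 100%.
By spousal attribution (R1), Rafael Esposito is treated as also owning Oren Esposito's interest in Meridian Services GmbH, giving 27% + 24% = 51%.
Chain via Granite Media Ltd (R2): 44% × 17% = 7.48% of Stonebridge Foods Inc.
Chain via Pinebrook Capital LLC (R2): 100% × 18% = 18% of Stonebridge Foods Inc.
Chain via Meridian Services GmbH (R2): 51% × 39% = 19.89% of Stonebridge Foods Inc.
Aggregating (R3): 7.48% + 18% + 19.89% = 45.37%.

45.37%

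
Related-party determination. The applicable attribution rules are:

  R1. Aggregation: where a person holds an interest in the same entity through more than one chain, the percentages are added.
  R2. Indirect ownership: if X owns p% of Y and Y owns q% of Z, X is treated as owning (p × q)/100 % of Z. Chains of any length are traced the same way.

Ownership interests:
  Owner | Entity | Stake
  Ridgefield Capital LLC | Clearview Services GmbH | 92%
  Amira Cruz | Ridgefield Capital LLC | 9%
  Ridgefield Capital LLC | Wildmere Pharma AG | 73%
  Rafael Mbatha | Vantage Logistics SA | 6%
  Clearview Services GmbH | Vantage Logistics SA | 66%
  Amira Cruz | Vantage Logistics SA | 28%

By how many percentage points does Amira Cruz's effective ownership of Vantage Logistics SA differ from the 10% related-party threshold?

23.4648

Chain via Ridgefield Capital LLC → Clearview Services GmbH (R2): 9% × 92% × 66% = 5.4648% of Vantage Logistics SA.
Direct interest in Vantage Logistics SA: 28%.
Aggregating (R1): 5.4648% + 28% = 33.4648%.
33.4648% exceeds the 10% threshold by 23.4648 percentage points.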